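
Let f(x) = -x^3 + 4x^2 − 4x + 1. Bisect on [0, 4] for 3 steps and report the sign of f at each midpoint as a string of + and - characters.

+-+

x = 2 gives f = 1, positive; keep [2, 4]
x = 3 gives f = -2, negative; keep [2, 3]
x = 2.5 gives f = 0.375, positive; keep [2.5, 3]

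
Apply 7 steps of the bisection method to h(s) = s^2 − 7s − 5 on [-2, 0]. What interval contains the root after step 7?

h(-1) = 3 > 0, so the root lies in [-1, 0]
h(-0.5) = -1.25 < 0, so the root lies in [-1, -0.5]
h(-0.75) = 0.8125 > 0, so the root lies in [-0.75, -0.5]
h(-0.625) = -0.2344 < 0, so the root lies in [-0.75, -0.625]
h(-0.6875) = 0.2852 > 0, so the root lies in [-0.6875, -0.625]
h(-0.65625) = 0.0244 > 0, so the root lies in [-0.65625, -0.625]
h(-0.640625) = -0.1052 < 0, so the root lies in [-0.65625, -0.640625]

[-0.65625, -0.640625]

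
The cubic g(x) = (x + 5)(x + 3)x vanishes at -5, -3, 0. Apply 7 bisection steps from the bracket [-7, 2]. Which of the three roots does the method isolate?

0

g(-2.5) = -3.125 < 0, so the root lies in [-2.5, 2]
g(-0.25) = -3.265625 < 0, so the root lies in [-0.25, 2]
g(0.875) = 19.919922 > 0, so the root lies in [-0.25, 0.875]
g(0.3125) = 5.4993 > 0, so the root lies in [-0.25, 0.3125]
g(0.03125) = 0.4766 > 0, so the root lies in [-0.25, 0.03125]
g(-0.109375) = -1.5462 < 0, so the root lies in [-0.109375, 0.03125]
g(-0.0390625) = -0.5738 < 0, so the root lies in [-0.0390625, 0.03125]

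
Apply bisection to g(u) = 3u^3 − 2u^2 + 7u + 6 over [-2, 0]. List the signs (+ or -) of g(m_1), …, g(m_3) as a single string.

g(-1) = -6 < 0, so the root lies in [-1, 0]
g(-0.5) = 1.625 > 0, so the root lies in [-1, -0.5]
g(-0.75) = -1.640625 < 0, so the root lies in [-0.75, -0.5]

-+-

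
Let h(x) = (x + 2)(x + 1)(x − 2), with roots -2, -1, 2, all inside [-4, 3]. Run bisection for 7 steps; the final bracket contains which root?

m = -0.5, h(m) = -1.875 (−); new bracket [-0.5, 3]
m = 1.25, h(m) = -5.484375 (−); new bracket [1.25, 3]
m = 2.125, h(m) = 1.611328 (+); new bracket [1.25, 2.125]
m = 1.6875, h(m) = -3.0969 (−); new bracket [1.6875, 2.125]
m = 1.90625, h(m) = -1.0643 (−); new bracket [1.90625, 2.125]
m = 2.015625, h(m) = 0.1892 (+); new bracket [1.90625, 2.015625]
m = 1.9609375, h(m) = -0.4581 (−); new bracket [1.9609375, 2.015625]

2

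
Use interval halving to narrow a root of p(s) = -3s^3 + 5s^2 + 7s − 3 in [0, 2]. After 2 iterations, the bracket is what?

[0, 0.5]

p(1) = 6 > 0, so the root lies in [0, 1]
p(0.5) = 1.375 > 0, so the root lies in [0, 0.5]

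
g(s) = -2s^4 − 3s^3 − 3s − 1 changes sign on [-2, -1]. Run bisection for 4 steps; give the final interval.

m = -1.5, g(m) = 3.5 (+); new bracket [-2, -1.5]
m = -1.75, g(m) = 1.570312 (+); new bracket [-2, -1.75]
m = -1.875, g(m) = -0.318848 (−); new bracket [-1.875, -1.75]
m = -1.8125, g(m) = 0.716 (+); new bracket [-1.875, -1.8125]

[-1.875, -1.8125]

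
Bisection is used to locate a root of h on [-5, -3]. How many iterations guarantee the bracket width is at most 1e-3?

Width after n steps is 2/2^n. Need 2^n ≥ 2/1e-3 = 2000.
2^10 = 1024 < 2000 ≤ 2^11 = 2048, so n = 11.

11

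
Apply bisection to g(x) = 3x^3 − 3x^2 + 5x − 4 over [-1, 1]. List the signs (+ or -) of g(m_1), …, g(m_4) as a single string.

x = 0 gives g = -4, negative; keep [0, 1]
x = 0.5 gives g = -1.875, negative; keep [0.5, 1]
x = 0.75 gives g = -0.671875, negative; keep [0.75, 1]
x = 0.875 gives g = 0.0879, positive; keep [0.75, 0.875]

---+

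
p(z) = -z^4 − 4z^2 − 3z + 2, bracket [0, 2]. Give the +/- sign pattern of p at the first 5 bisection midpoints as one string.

midpoint 1: p = -6 < 0 → [0, 1]
midpoint 0.5: p = -0.5625 < 0 → [0, 0.5]
midpoint 0.25: p = 0.996094 > 0 → [0.25, 0.5]
midpoint 0.375: p = 0.2927 > 0 → [0.375, 0.5]
midpoint 0.4375: p = -0.1148 < 0 → [0.375, 0.4375]

--++-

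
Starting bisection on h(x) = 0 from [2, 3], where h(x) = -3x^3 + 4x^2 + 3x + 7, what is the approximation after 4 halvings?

midpoint 2.5: h = -7.375 < 0 → [2, 2.5]
midpoint 2.25: h = -0.171875 < 0 → [2, 2.25]
midpoint 2.125: h = 2.650391 > 0 → [2.125, 2.25]
midpoint 2.1875: h = 1.3005 > 0 → [2.1875, 2.25]

2.1875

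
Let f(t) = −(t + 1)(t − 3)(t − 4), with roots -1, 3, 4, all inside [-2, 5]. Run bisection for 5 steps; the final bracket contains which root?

m = 1.5, f(m) = -9.375 (−); new bracket [-2, 1.5]
m = -0.25, f(m) = -10.359375 (−); new bracket [-2, -0.25]
m = -1.125, f(m) = 2.642578 (+); new bracket [-1.125, -0.25]
m = -0.6875, f(m) = -5.4016 (−); new bracket [-1.125, -0.6875]
m = -0.90625, f(m) = -1.7967 (−); new bracket [-1.125, -0.90625]

-1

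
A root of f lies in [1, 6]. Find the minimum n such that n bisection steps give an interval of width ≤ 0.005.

Width after n steps is 5/2^n. Need 2^n ≥ 5/0.005 = 1000.
2^9 = 512 < 1000 ≤ 2^10 = 1024, so n = 10.

10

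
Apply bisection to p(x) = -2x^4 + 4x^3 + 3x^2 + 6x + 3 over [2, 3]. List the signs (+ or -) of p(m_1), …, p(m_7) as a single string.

x = 2.5 gives p = 21.125, positive; keep [2.5, 3]
x = 2.75 gives p = 10.992188, positive; keep [2.75, 3]
x = 2.875 gives p = 3.460449, positive; keep [2.875, 3]
x = 2.9375 gives p = -1.0147, negative; keep [2.875, 2.9375]
x = 2.90625 gives p = 1.2849, positive; keep [2.90625, 2.9375]
x = 2.921875 gives p = 0.1508, positive; keep [2.921875, 2.9375]
x = 2.9296875 gives p = -0.428, negative; keep [2.921875, 2.9296875]

+++-++-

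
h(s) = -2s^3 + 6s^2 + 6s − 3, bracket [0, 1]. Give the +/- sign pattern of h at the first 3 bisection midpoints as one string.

+--

s = 0.5 gives h = 1.25, positive; keep [0, 0.5]
s = 0.25 gives h = -1.15625, negative; keep [0.25, 0.5]
s = 0.375 gives h = -0.011719, negative; keep [0.375, 0.5]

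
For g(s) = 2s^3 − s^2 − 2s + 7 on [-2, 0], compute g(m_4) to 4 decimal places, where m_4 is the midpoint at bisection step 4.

g(-1) = 6 > 0, so the root lies in [-2, -1]
g(-1.5) = 1 > 0, so the root lies in [-2, -1.5]
g(-1.75) = -3.28125 < 0, so the root lies in [-1.75, -1.5]
g(-1.625) = -0.9727 < 0, so the root lies in [-1.625, -1.5]

-0.9727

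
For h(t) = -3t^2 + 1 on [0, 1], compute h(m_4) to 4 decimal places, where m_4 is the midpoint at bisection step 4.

m = 0.5, h(m) = 0.25 (+); new bracket [0.5, 1]
m = 0.75, h(m) = -0.6875 (−); new bracket [0.5, 0.75]
m = 0.625, h(m) = -0.171875 (−); new bracket [0.5, 0.625]
m = 0.5625, h(m) = 0.0508 (+); new bracket [0.5625, 0.625]

0.0508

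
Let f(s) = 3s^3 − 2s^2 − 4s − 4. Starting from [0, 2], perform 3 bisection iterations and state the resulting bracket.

[1.75, 2]

m = 1, f(m) = -7 (−); new bracket [1, 2]
m = 1.5, f(m) = -4.375 (−); new bracket [1.5, 2]
m = 1.75, f(m) = -1.046875 (−); new bracket [1.75, 2]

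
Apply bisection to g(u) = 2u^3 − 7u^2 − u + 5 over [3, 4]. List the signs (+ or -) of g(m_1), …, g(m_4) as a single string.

+--+

g(3.5) = 1.5 > 0, so the root lies in [3, 3.5]
g(3.25) = -3.53125 < 0, so the root lies in [3.25, 3.5]
g(3.375) = -1.222656 < 0, so the root lies in [3.375, 3.5]
g(3.4375) = 0.0854 > 0, so the root lies in [3.375, 3.4375]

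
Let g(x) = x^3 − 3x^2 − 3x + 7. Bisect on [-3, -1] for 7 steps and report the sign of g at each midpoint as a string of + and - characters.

-+--++-

midpoint -2: g = -7 < 0 → [-2, -1]
midpoint -1.5: g = 1.375 > 0 → [-2, -1.5]
midpoint -1.75: g = -2.296875 < 0 → [-1.75, -1.5]
midpoint -1.625: g = -0.3379 < 0 → [-1.625, -1.5]
midpoint -1.5625: g = 0.5486 > 0 → [-1.625, -1.5625]
midpoint -1.59375: g = 0.1129 > 0 → [-1.625, -1.59375]
midpoint -1.609375: g = -0.1106 < 0 → [-1.609375, -1.59375]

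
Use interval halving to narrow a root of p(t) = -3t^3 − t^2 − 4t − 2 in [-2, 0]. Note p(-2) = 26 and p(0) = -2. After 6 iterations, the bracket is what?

[-0.5, -0.46875]

t = -1 gives p = 4, positive; keep [-1, 0]
t = -0.5 gives p = 0.125, positive; keep [-0.5, 0]
t = -0.25 gives p = -1.015625, negative; keep [-0.5, -0.25]
t = -0.375 gives p = -0.4824, negative; keep [-0.5, -0.375]
t = -0.4375 gives p = -0.1902, negative; keep [-0.5, -0.4375]
t = -0.46875 gives p = -0.0357, negative; keep [-0.5, -0.46875]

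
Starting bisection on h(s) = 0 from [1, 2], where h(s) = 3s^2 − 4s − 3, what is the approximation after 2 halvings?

h(1.5) = -2.25 < 0, so the root lies in [1.5, 2]
h(1.75) = -0.8125 < 0, so the root lies in [1.75, 2]

1.75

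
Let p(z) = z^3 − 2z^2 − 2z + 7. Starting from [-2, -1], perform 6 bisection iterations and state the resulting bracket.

[-1.6875, -1.671875]

p(-1.5) = 2.125 > 0, so the root lies in [-2, -1.5]
p(-1.75) = -0.984375 < 0, so the root lies in [-1.75, -1.5]
p(-1.625) = 0.677734 > 0, so the root lies in [-1.75, -1.625]
p(-1.6875) = -0.1257 < 0, so the root lies in [-1.6875, -1.625]
p(-1.65625) = 0.2828 > 0, so the root lies in [-1.6875, -1.65625]
p(-1.671875) = 0.0802 > 0, so the root lies in [-1.6875, -1.671875]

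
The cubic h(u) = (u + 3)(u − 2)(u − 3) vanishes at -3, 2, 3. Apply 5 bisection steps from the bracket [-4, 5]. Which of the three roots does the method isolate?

-3

u = 0.5 gives h = 13.125, positive; keep [-4, 0.5]
u = -1.75 gives h = 22.265625, positive; keep [-4, -1.75]
u = -2.875 gives h = 3.580078, positive; keep [-4, -2.875]
u = -3.4375 gives h = -15.3142, negative; keep [-3.4375, -2.875]
u = -3.15625 gives h = -4.9599, negative; keep [-3.15625, -2.875]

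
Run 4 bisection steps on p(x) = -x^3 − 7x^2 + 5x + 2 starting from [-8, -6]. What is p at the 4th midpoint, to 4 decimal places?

0.2129

m = -7, p(m) = -33 (−); new bracket [-8, -7]
m = -7.5, p(m) = -7.375 (−); new bracket [-8, -7.5]
m = -7.75, p(m) = 8.296875 (+); new bracket [-7.75, -7.5]
m = -7.625, p(m) = 0.2129 (+); new bracket [-7.625, -7.5]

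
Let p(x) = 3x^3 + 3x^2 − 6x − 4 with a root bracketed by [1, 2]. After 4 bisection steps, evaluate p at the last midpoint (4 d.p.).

x = 1.5 gives p = 3.875, positive; keep [1, 1.5]
x = 1.25 gives p = -0.953125, negative; keep [1.25, 1.5]
x = 1.375 gives p = 1.220703, positive; keep [1.25, 1.375]
x = 1.3125 gives p = 0.0759, positive; keep [1.25, 1.3125]

0.0759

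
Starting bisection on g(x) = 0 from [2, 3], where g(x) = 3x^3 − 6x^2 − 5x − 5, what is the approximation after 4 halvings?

x = 2.5 gives g = -8.125, negative; keep [2.5, 3]
x = 2.75 gives g = -1.734375, negative; keep [2.75, 3]
x = 2.875 gives g = 2.322266, positive; keep [2.75, 2.875]
x = 2.8125 gives g = 0.2185, positive; keep [2.75, 2.8125]

2.8125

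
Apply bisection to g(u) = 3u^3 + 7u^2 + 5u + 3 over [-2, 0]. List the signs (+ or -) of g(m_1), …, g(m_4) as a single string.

midpoint -1: g = 2 > 0 → [-2, -1]
midpoint -1.5: g = 1.125 > 0 → [-2, -1.5]
midpoint -1.75: g = -0.390625 < 0 → [-1.75, -1.5]
midpoint -1.625: g = 0.4863 > 0 → [-1.75, -1.625]

++-+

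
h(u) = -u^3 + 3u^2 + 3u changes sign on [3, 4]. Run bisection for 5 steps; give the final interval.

[3.78125, 3.8125]

h(3.5) = 4.375 > 0, so the root lies in [3.5, 4]
h(3.75) = 0.703125 > 0, so the root lies in [3.75, 4]
h(3.875) = -1.513672 < 0, so the root lies in [3.75, 3.875]
h(3.8125) = -0.3723 < 0, so the root lies in [3.75, 3.8125]
h(3.78125) = 0.1736 > 0, so the root lies in [3.78125, 3.8125]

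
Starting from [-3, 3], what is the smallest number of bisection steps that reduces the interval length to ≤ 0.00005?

17

Width after n steps is 6/2^n. Need 2^n ≥ 6/0.00005 = 120000.
2^16 = 65536 < 120000 ≤ 2^17 = 131072, so n = 17.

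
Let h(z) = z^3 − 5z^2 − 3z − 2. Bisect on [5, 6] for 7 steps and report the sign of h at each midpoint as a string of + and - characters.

-++--++

h(5.5) = -3.375 < 0, so the root lies in [5.5, 6]
h(5.75) = 5.546875 > 0, so the root lies in [5.5, 5.75]
h(5.625) = 0.900391 > 0, so the root lies in [5.5, 5.625]
h(5.5625) = -1.283 < 0, so the root lies in [5.5625, 5.625]
h(5.59375) = -0.2028 < 0, so the root lies in [5.59375, 5.625]
h(5.609375) = 0.3459 > 0, so the root lies in [5.59375, 5.609375]
h(5.6015625) = 0.0708 > 0, so the root lies in [5.59375, 5.6015625]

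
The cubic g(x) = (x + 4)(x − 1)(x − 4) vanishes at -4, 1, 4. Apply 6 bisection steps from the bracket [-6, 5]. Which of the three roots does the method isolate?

x = -0.5 gives g = 23.625, positive; keep [-6, -0.5]
x = -3.25 gives g = 23.109375, positive; keep [-6, -3.25]
x = -4.625 gives g = -30.322266, negative; keep [-4.625, -3.25]
x = -3.9375 gives g = 2.4495, positive; keep [-4.625, -3.9375]
x = -4.28125 gives g = -12.3006, negative; keep [-4.28125, -3.9375]
x = -4.109375 gives g = -4.5318, negative; keep [-4.109375, -3.9375]

-4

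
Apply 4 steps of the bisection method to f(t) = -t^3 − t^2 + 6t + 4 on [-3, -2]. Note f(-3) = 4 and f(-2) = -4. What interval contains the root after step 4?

t = -2.5 gives f = -1.625, negative; keep [-3, -2.5]
t = -2.75 gives f = 0.734375, positive; keep [-2.75, -2.5]
t = -2.625 gives f = -0.552734, negative; keep [-2.75, -2.625]
t = -2.6875 gives f = 0.0632, positive; keep [-2.6875, -2.625]

[-2.6875, -2.625]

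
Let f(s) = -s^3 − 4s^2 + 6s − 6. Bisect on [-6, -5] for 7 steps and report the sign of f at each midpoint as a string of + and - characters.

+-+-+-+

f(-5.5) = 6.375 > 0, so the root lies in [-5.5, -5]
f(-5.25) = -3.046875 < 0, so the root lies in [-5.5, -5.25]
f(-5.375) = 1.474609 > 0, so the root lies in [-5.375, -5.25]
f(-5.3125) = -0.8328 < 0, so the root lies in [-5.375, -5.3125]
f(-5.34375) = 0.3092 > 0, so the root lies in [-5.34375, -5.3125]
f(-5.328125) = -0.2647 < 0, so the root lies in [-5.34375, -5.328125]
f(-5.3359375) = 0.0215 > 0, so the root lies in [-5.3359375, -5.328125]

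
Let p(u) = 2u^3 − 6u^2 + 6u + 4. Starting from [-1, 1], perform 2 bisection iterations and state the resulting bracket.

[-0.5, 0]

p(0) = 4 > 0, so the root lies in [-1, 0]
p(-0.5) = -0.75 < 0, so the root lies in [-0.5, 0]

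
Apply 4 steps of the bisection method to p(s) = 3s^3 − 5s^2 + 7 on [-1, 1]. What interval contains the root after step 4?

[-1, -0.875]

midpoint 0: p = 7 > 0 → [-1, 0]
midpoint -0.5: p = 5.375 > 0 → [-1, -0.5]
midpoint -0.75: p = 2.921875 > 0 → [-1, -0.75]
midpoint -0.875: p = 1.1621 > 0 → [-1, -0.875]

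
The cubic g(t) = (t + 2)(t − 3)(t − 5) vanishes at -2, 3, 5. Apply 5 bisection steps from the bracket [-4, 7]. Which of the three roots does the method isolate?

g(1.5) = 18.375 > 0, so the root lies in [-4, 1.5]
g(-1.25) = 19.921875 > 0, so the root lies in [-4, -1.25]
g(-2.625) = -26.806641 < 0, so the root lies in [-2.625, -1.25]
g(-1.9375) = 2.1409 > 0, so the root lies in [-2.625, -1.9375]
g(-2.28125) = -10.8152 < 0, so the root lies in [-2.28125, -1.9375]

-2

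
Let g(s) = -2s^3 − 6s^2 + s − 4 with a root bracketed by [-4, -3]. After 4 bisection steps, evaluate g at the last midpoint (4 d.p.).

s = -3.5 gives g = 4.75, positive; keep [-3.5, -3]
s = -3.25 gives g = -1.96875, negative; keep [-3.5, -3.25]
s = -3.375 gives g = 1.167969, positive; keep [-3.375, -3.25]
s = -3.3125 gives g = -0.4546, negative; keep [-3.375, -3.3125]

-0.4546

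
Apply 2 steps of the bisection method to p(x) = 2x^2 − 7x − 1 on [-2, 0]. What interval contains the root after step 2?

midpoint -1: p = 8 > 0 → [-1, 0]
midpoint -0.5: p = 3 > 0 → [-0.5, 0]

[-0.5, 0]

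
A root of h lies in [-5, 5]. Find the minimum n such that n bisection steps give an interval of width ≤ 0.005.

11

Width after n steps is 10/2^n. Need 2^n ≥ 10/0.005 = 2000.
2^10 = 1024 < 2000 ≤ 2^11 = 2048, so n = 11.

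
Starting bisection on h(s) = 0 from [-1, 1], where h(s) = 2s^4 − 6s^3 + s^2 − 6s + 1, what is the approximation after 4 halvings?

h(0) = 1 > 0, so the root lies in [0, 1]
h(0.5) = -2.375 < 0, so the root lies in [0, 0.5]
h(0.25) = -0.523438 < 0, so the root lies in [0, 0.25]
h(0.125) = 0.2544 > 0, so the root lies in [0.125, 0.25]

0.125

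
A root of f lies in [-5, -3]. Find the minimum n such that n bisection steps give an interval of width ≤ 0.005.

Width after n steps is 2/2^n. Need 2^n ≥ 2/0.005 = 400.
2^8 = 256 < 400 ≤ 2^9 = 512, so n = 9.

9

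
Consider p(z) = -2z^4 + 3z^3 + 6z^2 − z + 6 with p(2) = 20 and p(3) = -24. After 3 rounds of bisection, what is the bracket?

[2.625, 2.75]

z = 2.5 gives p = 9.75, positive; keep [2.5, 3]
z = 2.75 gives p = -3.367188, negative; keep [2.5, 2.75]
z = 2.625 gives p = 4.020996, positive; keep [2.625, 2.75]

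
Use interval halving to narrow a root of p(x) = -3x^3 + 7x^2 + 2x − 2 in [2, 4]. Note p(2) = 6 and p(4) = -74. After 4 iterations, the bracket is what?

p(3) = -14 < 0, so the root lies in [2, 3]
p(2.5) = -0.125 < 0, so the root lies in [2, 2.5]
p(2.25) = 3.765625 > 0, so the root lies in [2.25, 2.5]
p(2.375) = 2.0449 > 0, so the root lies in [2.375, 2.5]

[2.375, 2.5]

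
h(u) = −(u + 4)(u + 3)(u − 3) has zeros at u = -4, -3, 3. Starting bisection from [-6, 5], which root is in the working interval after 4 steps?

h(-0.5) = 30.625 > 0, so the root lies in [-0.5, 5]
h(2.25) = 24.609375 > 0, so the root lies in [2.25, 5]
h(3.625) = -31.572266 < 0, so the root lies in [2.25, 3.625]
h(2.9375) = 2.5745 > 0, so the root lies in [2.9375, 3.625]

3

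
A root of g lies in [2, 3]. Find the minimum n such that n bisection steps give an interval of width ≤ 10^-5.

17

Width after n steps is 1/2^n. Need 2^n ≥ 1/10^-5 = 100000.
2^16 = 65536 < 100000 ≤ 2^17 = 131072, so n = 17.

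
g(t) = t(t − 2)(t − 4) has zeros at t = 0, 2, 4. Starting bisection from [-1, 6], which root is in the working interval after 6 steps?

4

t = 2.5 gives g = -1.875, negative; keep [2.5, 6]
t = 4.25 gives g = 2.390625, positive; keep [2.5, 4.25]
t = 3.375 gives g = -2.900391, negative; keep [3.375, 4.25]
t = 3.8125 gives g = -1.2957, negative; keep [3.8125, 4.25]
t = 4.03125 gives g = 0.2559, positive; keep [3.8125, 4.03125]
t = 3.921875 gives g = -0.5889, negative; keep [3.921875, 4.03125]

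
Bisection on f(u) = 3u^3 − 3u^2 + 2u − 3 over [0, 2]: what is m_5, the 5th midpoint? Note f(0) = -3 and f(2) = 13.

midpoint 1: f = -1 < 0 → [1, 2]
midpoint 1.5: f = 3.375 > 0 → [1, 1.5]
midpoint 1.25: f = 0.671875 > 0 → [1, 1.25]
midpoint 1.125: f = -0.2754 < 0 → [1.125, 1.25]
midpoint 1.1875: f = 0.1682 > 0 → [1.125, 1.1875]

1.1875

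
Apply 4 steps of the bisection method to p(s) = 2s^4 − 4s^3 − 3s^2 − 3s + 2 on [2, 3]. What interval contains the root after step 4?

s = 2.5 gives p = -8.625, negative; keep [2.5, 3]
s = 2.75 gives p = 2.257812, positive; keep [2.5, 2.75]
s = 2.625 gives p = -3.937012, negative; keep [2.625, 2.75]
s = 2.6875 gives p = -1.0405, negative; keep [2.6875, 2.75]

[2.6875, 2.75]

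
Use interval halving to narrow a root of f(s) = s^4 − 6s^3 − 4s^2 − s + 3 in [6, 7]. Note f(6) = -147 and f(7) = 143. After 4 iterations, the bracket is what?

m = 6.5, f(m) = -35.1875 (−); new bracket [6.5, 7]
m = 6.75, f(m) = 44.660156 (+); new bracket [6.5, 6.75]
m = 6.625, f(m) = 2.547119 (+); new bracket [6.5, 6.625]
m = 6.5625, f(m) = -16.8525 (−); new bracket [6.5625, 6.625]

[6.5625, 6.625]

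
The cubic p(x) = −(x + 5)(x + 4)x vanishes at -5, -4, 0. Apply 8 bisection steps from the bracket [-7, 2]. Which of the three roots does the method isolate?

0

m = -2.5, p(m) = 9.375 (+); new bracket [-2.5, 2]
m = -0.25, p(m) = 4.453125 (+); new bracket [-0.25, 2]
m = 0.875, p(m) = -25.060547 (−); new bracket [-0.25, 0.875]
m = 0.3125, p(m) = -7.1594 (−); new bracket [-0.25, 0.3125]
m = 0.03125, p(m) = -0.6338 (−); new bracket [-0.25, 0.03125]
m = -0.109375, p(m) = 2.0811 (+); new bracket [-0.109375, 0.03125]
m = -0.0390625, p(m) = 0.7676 (+); new bracket [-0.0390625, 0.03125]
m = -0.00390625, p(m) = 0.078 (+); new bracket [-0.00390625, 0.03125]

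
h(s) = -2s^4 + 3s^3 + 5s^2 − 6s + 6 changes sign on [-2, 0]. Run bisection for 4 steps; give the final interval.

midpoint -1: h = 12 > 0 → [-2, -1]
midpoint -1.5: h = 6 > 0 → [-2, -1.5]
midpoint -1.75: h = -3.023438 < 0 → [-1.75, -1.5]
midpoint -1.625: h = 2.1343 > 0 → [-1.75, -1.625]

[-1.75, -1.625]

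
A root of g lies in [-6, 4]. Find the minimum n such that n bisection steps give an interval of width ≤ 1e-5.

Width after n steps is 10/2^n. Need 2^n ≥ 10/1e-5 = 1000000.
2^19 = 524288 < 1000000 ≤ 2^20 = 1048576, so n = 20.

20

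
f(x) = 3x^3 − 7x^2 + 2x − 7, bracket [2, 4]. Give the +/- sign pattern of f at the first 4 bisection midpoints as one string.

f(3) = 17 > 0, so the root lies in [2, 3]
f(2.5) = 1.125 > 0, so the root lies in [2, 2.5]
f(2.25) = -3.765625 < 0, so the root lies in [2.25, 2.5]
f(2.375) = -1.5449 < 0, so the root lies in [2.375, 2.5]

++--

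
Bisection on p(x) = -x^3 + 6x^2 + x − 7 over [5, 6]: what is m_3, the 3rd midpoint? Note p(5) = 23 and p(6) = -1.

midpoint 5.5: p = 13.625 > 0 → [5.5, 6]
midpoint 5.75: p = 7.015625 > 0 → [5.75, 6]
midpoint 5.875: p = 3.189453 > 0 → [5.875, 6]

5.875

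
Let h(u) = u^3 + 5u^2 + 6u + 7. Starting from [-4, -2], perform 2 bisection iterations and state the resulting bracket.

u = -3 gives h = 7, positive; keep [-4, -3]
u = -3.5 gives h = 4.375, positive; keep [-4, -3.5]

[-4, -3.5]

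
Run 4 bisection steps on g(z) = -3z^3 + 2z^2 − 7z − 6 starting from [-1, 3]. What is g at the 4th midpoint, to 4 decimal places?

m = 1, g(m) = -14 (−); new bracket [-1, 1]
m = 0, g(m) = -6 (−); new bracket [-1, 0]
m = -0.5, g(m) = -1.625 (−); new bracket [-1, -0.5]
m = -0.75, g(m) = 1.6406 (+); new bracket [-0.75, -0.5]

1.6406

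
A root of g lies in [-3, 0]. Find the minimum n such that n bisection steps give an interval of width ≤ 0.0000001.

Width after n steps is 3/2^n. Need 2^n ≥ 3/0.0000001 = 30000000.
2^24 = 16777216 < 30000000 ≤ 2^25 = 33554432, so n = 25.

25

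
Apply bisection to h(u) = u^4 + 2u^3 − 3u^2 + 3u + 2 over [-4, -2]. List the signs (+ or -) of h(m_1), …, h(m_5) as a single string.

h(-3) = -7 < 0, so the root lies in [-4, -3]
h(-3.5) = 19.0625 > 0, so the root lies in [-3.5, -3]
h(-3.25) = 3.472656 > 0, so the root lies in [-3.25, -3]
h(-3.125) = -2.3396 < 0, so the root lies in [-3.25, -3.125]
h(-3.1875) = 0.4148 > 0, so the root lies in [-3.1875, -3.125]

-++-+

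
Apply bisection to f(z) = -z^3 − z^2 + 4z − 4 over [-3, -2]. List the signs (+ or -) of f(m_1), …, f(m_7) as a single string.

midpoint -2.5: f = -4.625 < 0 → [-3, -2.5]
midpoint -2.75: f = -1.765625 < 0 → [-3, -2.75]
midpoint -2.875: f = -0.001953 < 0 → [-3, -2.875]
midpoint -2.9375: f = 0.9685 > 0 → [-2.9375, -2.875]
midpoint -2.90625: f = 0.4757 > 0 → [-2.90625, -2.875]
midpoint -2.890625: f = 0.235 > 0 → [-2.890625, -2.875]
midpoint -2.8828125: f = 0.1161 > 0 → [-2.8828125, -2.875]

---++++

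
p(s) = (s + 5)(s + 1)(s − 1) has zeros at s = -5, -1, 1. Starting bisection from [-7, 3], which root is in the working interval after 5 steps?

p(-2) = 9 > 0, so the root lies in [-7, -2]
p(-4.5) = 9.625 > 0, so the root lies in [-7, -4.5]
p(-5.75) = -24.046875 < 0, so the root lies in [-5.75, -4.5]
p(-5.125) = -3.1582 < 0, so the root lies in [-5.125, -4.5]
p(-4.8125) = 4.155 > 0, so the root lies in [-5.125, -4.8125]

-5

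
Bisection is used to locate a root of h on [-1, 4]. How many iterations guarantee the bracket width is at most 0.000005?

Width after n steps is 5/2^n. Need 2^n ≥ 5/0.000005 = 1000000.
2^19 = 524288 < 1000000 ≤ 2^20 = 1048576, so n = 20.

20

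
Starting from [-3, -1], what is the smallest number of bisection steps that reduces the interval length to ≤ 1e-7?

25

Width after n steps is 2/2^n. Need 2^n ≥ 2/1e-7 = 20000000.
2^24 = 16777216 < 20000000 ≤ 2^25 = 33554432, so n = 25.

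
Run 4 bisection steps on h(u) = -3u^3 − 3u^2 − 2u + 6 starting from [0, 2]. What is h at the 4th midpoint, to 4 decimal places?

u = 1 gives h = -2, negative; keep [0, 1]
u = 0.5 gives h = 3.875, positive; keep [0.5, 1]
u = 0.75 gives h = 1.546875, positive; keep [0.75, 1]
u = 0.875 gives h = -0.0566, negative; keep [0.75, 0.875]

-0.0566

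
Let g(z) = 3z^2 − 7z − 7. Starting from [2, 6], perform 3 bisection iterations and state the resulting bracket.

m = 4, g(m) = 13 (+); new bracket [2, 4]
m = 3, g(m) = -1 (−); new bracket [3, 4]
m = 3.5, g(m) = 5.25 (+); new bracket [3, 3.5]

[3, 3.5]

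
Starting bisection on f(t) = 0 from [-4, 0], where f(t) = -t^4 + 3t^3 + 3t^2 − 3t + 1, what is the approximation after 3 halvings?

-1.5

t = -2 gives f = -21, negative; keep [-2, 0]
t = -1 gives f = 3, positive; keep [-2, -1]
t = -1.5 gives f = -2.9375, negative; keep [-1.5, -1]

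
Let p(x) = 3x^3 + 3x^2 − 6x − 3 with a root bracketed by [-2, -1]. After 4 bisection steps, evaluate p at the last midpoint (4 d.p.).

-0.1326

midpoint -1.5: p = 2.625 > 0 → [-2, -1.5]
midpoint -1.75: p = 0.609375 > 0 → [-2, -1.75]
midpoint -1.875: p = -0.978516 < 0 → [-1.875, -1.75]
midpoint -1.8125: p = -0.1326 < 0 → [-1.8125, -1.75]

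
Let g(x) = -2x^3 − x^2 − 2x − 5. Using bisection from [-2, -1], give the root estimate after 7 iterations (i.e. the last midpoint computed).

-1.2734375

midpoint -1.5: g = 2.5 > 0 → [-1.5, -1]
midpoint -1.25: g = -0.15625 < 0 → [-1.5, -1.25]
midpoint -1.375: g = 1.058594 > 0 → [-1.375, -1.25]
midpoint -1.3125: g = 0.4243 > 0 → [-1.3125, -1.25]
midpoint -1.28125: g = 0.1275 > 0 → [-1.28125, -1.25]
midpoint -1.265625: g = -0.016 < 0 → [-1.28125, -1.265625]
midpoint -1.2734375: g = 0.0554 > 0 → [-1.2734375, -1.265625]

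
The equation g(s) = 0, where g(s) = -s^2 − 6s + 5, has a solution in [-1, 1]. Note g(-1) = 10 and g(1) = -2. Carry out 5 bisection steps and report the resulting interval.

g(0) = 5 > 0, so the root lies in [0, 1]
g(0.5) = 1.75 > 0, so the root lies in [0.5, 1]
g(0.75) = -0.0625 < 0, so the root lies in [0.5, 0.75]
g(0.625) = 0.8594 > 0, so the root lies in [0.625, 0.75]
g(0.6875) = 0.4023 > 0, so the root lies in [0.6875, 0.75]

[0.6875, 0.75]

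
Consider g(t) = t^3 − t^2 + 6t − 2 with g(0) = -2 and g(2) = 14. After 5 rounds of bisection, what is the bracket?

[0.3125, 0.375]

g(1) = 4 > 0, so the root lies in [0, 1]
g(0.5) = 0.875 > 0, so the root lies in [0, 0.5]
g(0.25) = -0.546875 < 0, so the root lies in [0.25, 0.5]
g(0.375) = 0.1621 > 0, so the root lies in [0.25, 0.375]
g(0.3125) = -0.1921 < 0, so the root lies in [0.3125, 0.375]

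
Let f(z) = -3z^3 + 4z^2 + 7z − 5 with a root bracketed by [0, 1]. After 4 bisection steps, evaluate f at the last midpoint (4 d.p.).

z = 0.5 gives f = -0.875, negative; keep [0.5, 1]
z = 0.75 gives f = 1.234375, positive; keep [0.5, 0.75]
z = 0.625 gives f = 0.205078, positive; keep [0.5, 0.625]
z = 0.5625 gives f = -0.3308, negative; keep [0.5625, 0.625]

-0.3308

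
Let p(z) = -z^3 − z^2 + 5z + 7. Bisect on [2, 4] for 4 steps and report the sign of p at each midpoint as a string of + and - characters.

--+-

p(3) = -14 < 0, so the root lies in [2, 3]
p(2.5) = -2.375 < 0, so the root lies in [2, 2.5]
p(2.25) = 1.796875 > 0, so the root lies in [2.25, 2.5]
p(2.375) = -0.1621 < 0, so the root lies in [2.25, 2.375]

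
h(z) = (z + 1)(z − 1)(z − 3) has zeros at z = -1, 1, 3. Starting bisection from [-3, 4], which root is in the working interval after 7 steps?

-1

h(0.5) = 1.875 > 0, so the root lies in [-3, 0.5]
h(-1.25) = -2.390625 < 0, so the root lies in [-1.25, 0.5]
h(-0.375) = 2.900391 > 0, so the root lies in [-1.25, -0.375]
h(-0.8125) = 1.2957 > 0, so the root lies in [-1.25, -0.8125]
h(-1.03125) = -0.2559 < 0, so the root lies in [-1.03125, -0.8125]
h(-0.921875) = 0.5889 > 0, so the root lies in [-1.03125, -0.921875]
h(-0.9765625) = 0.1842 > 0, so the root lies in [-1.03125, -0.9765625]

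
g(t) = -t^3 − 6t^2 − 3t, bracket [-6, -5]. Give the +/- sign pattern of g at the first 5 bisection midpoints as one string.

t = -5.5 gives g = 1.375, positive; keep [-5.5, -5]
t = -5.25 gives g = -4.921875, negative; keep [-5.5, -5.25]
t = -5.375 gives g = -1.931641, negative; keep [-5.5, -5.375]
t = -5.4375 gives g = -0.3186, negative; keep [-5.5, -5.4375]
t = -5.46875 gives g = 0.518, positive; keep [-5.46875, -5.4375]

+---+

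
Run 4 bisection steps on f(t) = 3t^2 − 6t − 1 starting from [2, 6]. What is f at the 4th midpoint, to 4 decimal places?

f(4) = 23 > 0, so the root lies in [2, 4]
f(3) = 8 > 0, so the root lies in [2, 3]
f(2.5) = 2.75 > 0, so the root lies in [2, 2.5]
f(2.25) = 0.6875 > 0, so the root lies in [2, 2.25]

0.6875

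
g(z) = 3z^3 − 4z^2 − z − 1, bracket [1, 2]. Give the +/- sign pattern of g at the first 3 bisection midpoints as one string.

-+-

m = 1.5, g(m) = -1.375 (−); new bracket [1.5, 2]
m = 1.75, g(m) = 1.078125 (+); new bracket [1.5, 1.75]
m = 1.625, g(m) = -0.314453 (−); new bracket [1.625, 1.75]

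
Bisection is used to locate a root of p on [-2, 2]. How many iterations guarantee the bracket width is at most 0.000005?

Width after n steps is 4/2^n. Need 2^n ≥ 4/0.000005 = 800000.
2^19 = 524288 < 800000 ≤ 2^20 = 1048576, so n = 20.

20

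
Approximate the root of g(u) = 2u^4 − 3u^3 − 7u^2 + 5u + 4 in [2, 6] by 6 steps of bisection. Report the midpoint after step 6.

u = 4 gives g = 232, positive; keep [2, 4]
u = 3 gives g = 37, positive; keep [2, 3]
u = 2.5 gives g = 4, positive; keep [2, 2.5]
u = 2.25 gives g = -3.1016, negative; keep [2.25, 2.5]
u = 2.375 gives g = -0.1655, negative; keep [2.375, 2.5]
u = 2.4375 gives g = 1.7517, positive; keep [2.375, 2.4375]

2.4375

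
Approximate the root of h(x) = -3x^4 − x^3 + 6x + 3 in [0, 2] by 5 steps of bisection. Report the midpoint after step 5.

1.3125

midpoint 1: h = 5 > 0 → [1, 2]
midpoint 1.5: h = -6.5625 < 0 → [1, 1.5]
midpoint 1.25: h = 1.222656 > 0 → [1.25, 1.5]
midpoint 1.375: h = -2.073 < 0 → [1.25, 1.375]
midpoint 1.3125: h = -0.2886 < 0 → [1.25, 1.3125]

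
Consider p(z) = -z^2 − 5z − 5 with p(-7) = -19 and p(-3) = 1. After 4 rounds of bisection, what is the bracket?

[-3.75, -3.5]

z = -5 gives p = -5, negative; keep [-5, -3]
z = -4 gives p = -1, negative; keep [-4, -3]
z = -3.5 gives p = 0.25, positive; keep [-4, -3.5]
z = -3.75 gives p = -0.3125, negative; keep [-3.75, -3.5]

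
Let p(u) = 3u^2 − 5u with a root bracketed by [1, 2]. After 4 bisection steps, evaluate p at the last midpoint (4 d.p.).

0.1055

u = 1.5 gives p = -0.75, negative; keep [1.5, 2]
u = 1.75 gives p = 0.4375, positive; keep [1.5, 1.75]
u = 1.625 gives p = -0.203125, negative; keep [1.625, 1.75]
u = 1.6875 gives p = 0.1055, positive; keep [1.625, 1.6875]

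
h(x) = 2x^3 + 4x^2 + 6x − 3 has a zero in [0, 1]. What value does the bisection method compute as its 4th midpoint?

x = 0.5 gives h = 1.25, positive; keep [0, 0.5]
x = 0.25 gives h = -1.21875, negative; keep [0.25, 0.5]
x = 0.375 gives h = -0.082031, negative; keep [0.375, 0.5]
x = 0.4375 gives h = 0.5581, positive; keep [0.375, 0.4375]

0.4375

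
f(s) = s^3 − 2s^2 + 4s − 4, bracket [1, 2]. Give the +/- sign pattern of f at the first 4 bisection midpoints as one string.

s = 1.5 gives f = 0.875, positive; keep [1, 1.5]
s = 1.25 gives f = -0.171875, negative; keep [1.25, 1.5]
s = 1.375 gives f = 0.318359, positive; keep [1.25, 1.375]
s = 1.3125 gives f = 0.0657, positive; keep [1.25, 1.3125]

+-++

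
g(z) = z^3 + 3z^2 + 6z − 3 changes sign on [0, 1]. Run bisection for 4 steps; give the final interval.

g(0.5) = 0.875 > 0, so the root lies in [0, 0.5]
g(0.25) = -1.296875 < 0, so the root lies in [0.25, 0.5]
g(0.375) = -0.275391 < 0, so the root lies in [0.375, 0.5]
g(0.4375) = 0.283 > 0, so the root lies in [0.375, 0.4375]

[0.375, 0.4375]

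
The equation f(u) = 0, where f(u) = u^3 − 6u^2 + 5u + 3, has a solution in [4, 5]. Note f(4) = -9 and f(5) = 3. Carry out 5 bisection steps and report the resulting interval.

f(4.5) = -4.875 < 0, so the root lies in [4.5, 5]
f(4.75) = -1.453125 < 0, so the root lies in [4.75, 5]
f(4.875) = 0.638672 > 0, so the root lies in [4.75, 4.875]
f(4.8125) = -0.4402 < 0, so the root lies in [4.8125, 4.875]
f(4.84375) = 0.0909 > 0, so the root lies in [4.8125, 4.84375]

[4.8125, 4.84375]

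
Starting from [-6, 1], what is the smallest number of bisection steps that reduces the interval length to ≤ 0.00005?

Width after n steps is 7/2^n. Need 2^n ≥ 7/0.00005 = 140000.
2^17 = 131072 < 140000 ≤ 2^18 = 262144, so n = 18.

18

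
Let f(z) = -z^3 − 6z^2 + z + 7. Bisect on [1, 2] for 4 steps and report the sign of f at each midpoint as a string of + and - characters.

---+

m = 1.5, f(m) = -8.375 (−); new bracket [1, 1.5]
m = 1.25, f(m) = -3.078125 (−); new bracket [1, 1.25]
m = 1.125, f(m) = -0.892578 (−); new bracket [1, 1.125]
m = 1.0625, f(m) = 0.0896 (+); new bracket [1.0625, 1.125]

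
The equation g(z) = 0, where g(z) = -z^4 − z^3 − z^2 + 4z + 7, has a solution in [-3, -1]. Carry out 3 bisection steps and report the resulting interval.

[-1.25, -1]

midpoint -2: g = -13 < 0 → [-2, -1]
midpoint -1.5: g = -2.9375 < 0 → [-1.5, -1]
midpoint -1.25: g = -0.050781 < 0 → [-1.25, -1]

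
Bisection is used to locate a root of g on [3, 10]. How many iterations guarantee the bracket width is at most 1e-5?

Width after n steps is 7/2^n. Need 2^n ≥ 7/1e-5 = 700000.
2^19 = 524288 < 700000 ≤ 2^20 = 1048576, so n = 20.

20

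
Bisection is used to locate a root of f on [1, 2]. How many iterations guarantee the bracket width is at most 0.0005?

Width after n steps is 1/2^n. Need 2^n ≥ 1/0.0005 = 2000.
2^10 = 1024 < 2000 ≤ 2^11 = 2048, so n = 11.

11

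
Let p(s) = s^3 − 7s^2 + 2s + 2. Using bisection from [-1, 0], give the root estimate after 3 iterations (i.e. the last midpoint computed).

s = -0.5 gives p = -0.875, negative; keep [-0.5, 0]
s = -0.25 gives p = 1.046875, positive; keep [-0.5, -0.25]
s = -0.375 gives p = 0.212891, positive; keep [-0.5, -0.375]

-0.375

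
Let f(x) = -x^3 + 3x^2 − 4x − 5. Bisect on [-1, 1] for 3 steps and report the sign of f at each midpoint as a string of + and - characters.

--+

f(0) = -5 < 0, so the root lies in [-1, 0]
f(-0.5) = -2.125 < 0, so the root lies in [-1, -0.5]
f(-0.75) = 0.109375 > 0, so the root lies in [-0.75, -0.5]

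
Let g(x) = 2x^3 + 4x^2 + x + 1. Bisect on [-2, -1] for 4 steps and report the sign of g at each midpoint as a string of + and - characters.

m = -1.5, g(m) = 1.75 (+); new bracket [-2, -1.5]
m = -1.75, g(m) = 0.78125 (+); new bracket [-2, -1.75]
m = -1.875, g(m) = 0.003906 (+); new bracket [-2, -1.875]
m = -1.9375, g(m) = -0.4683 (−); new bracket [-1.9375, -1.875]

+++-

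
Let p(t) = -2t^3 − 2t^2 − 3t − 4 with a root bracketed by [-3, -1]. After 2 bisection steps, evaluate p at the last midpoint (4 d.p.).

p(-2) = 10 > 0, so the root lies in [-2, -1]
p(-1.5) = 2.75 > 0, so the root lies in [-1.5, -1]

2.7500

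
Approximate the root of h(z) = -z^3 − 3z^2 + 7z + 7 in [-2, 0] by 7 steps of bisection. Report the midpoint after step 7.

-0.796875

m = -1, h(m) = -2 (−); new bracket [-1, 0]
m = -0.5, h(m) = 2.875 (+); new bracket [-1, -0.5]
m = -0.75, h(m) = 0.484375 (+); new bracket [-1, -0.75]
m = -0.875, h(m) = -0.752 (−); new bracket [-0.875, -0.75]
m = -0.8125, h(m) = -0.1316 (−); new bracket [-0.8125, -0.75]
m = -0.78125, h(m) = 0.177 (+); new bracket [-0.8125, -0.78125]
m = -0.796875, h(m) = 0.0229 (+); new bracket [-0.8125, -0.796875]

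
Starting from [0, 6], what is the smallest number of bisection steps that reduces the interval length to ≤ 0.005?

Width after n steps is 6/2^n. Need 2^n ≥ 6/0.005 = 1200.
2^10 = 1024 < 1200 ≤ 2^11 = 2048, so n = 11.

11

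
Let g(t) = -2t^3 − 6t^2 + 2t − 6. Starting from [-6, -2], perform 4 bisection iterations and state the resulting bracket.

[-3.75, -3.5]

t = -4 gives g = 18, positive; keep [-4, -2]
t = -3 gives g = -12, negative; keep [-4, -3]
t = -3.5 gives g = -0.75, negative; keep [-4, -3.5]
t = -3.75 gives g = 7.5938, positive; keep [-3.75, -3.5]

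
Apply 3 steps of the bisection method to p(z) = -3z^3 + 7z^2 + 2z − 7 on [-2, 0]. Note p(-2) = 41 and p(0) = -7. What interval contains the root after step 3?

[-1, -0.75]

midpoint -1: p = 1 > 0 → [-1, 0]
midpoint -0.5: p = -5.875 < 0 → [-1, -0.5]
midpoint -0.75: p = -3.296875 < 0 → [-1, -0.75]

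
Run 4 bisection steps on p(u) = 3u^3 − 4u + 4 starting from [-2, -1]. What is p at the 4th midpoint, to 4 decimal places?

u = -1.5 gives p = -0.125, negative; keep [-1.5, -1]
u = -1.25 gives p = 3.140625, positive; keep [-1.5, -1.25]
u = -1.375 gives p = 1.701172, positive; keep [-1.5, -1.375]
u = -1.4375 gives p = 0.8386, positive; keep [-1.5, -1.4375]

0.8386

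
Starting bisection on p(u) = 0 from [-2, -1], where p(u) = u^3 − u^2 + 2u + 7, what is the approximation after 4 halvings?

midpoint -1.5: p = -1.625 < 0 → [-1.5, -1]
midpoint -1.25: p = 0.984375 > 0 → [-1.5, -1.25]
midpoint -1.375: p = -0.240234 < 0 → [-1.375, -1.25]
midpoint -1.3125: p = 0.3914 > 0 → [-1.375, -1.3125]

-1.3125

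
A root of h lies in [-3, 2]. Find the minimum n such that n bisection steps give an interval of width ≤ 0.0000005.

Width after n steps is 5/2^n. Need 2^n ≥ 5/0.0000005 = 10000000.
2^23 = 8388608 < 10000000 ≤ 2^24 = 16777216, so n = 24.

24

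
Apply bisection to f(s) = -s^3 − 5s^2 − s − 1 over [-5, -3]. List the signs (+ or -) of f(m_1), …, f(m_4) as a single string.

---+

s = -4 gives f = -13, negative; keep [-5, -4]
s = -4.5 gives f = -6.625, negative; keep [-5, -4.5]
s = -4.75 gives f = -1.890625, negative; keep [-5, -4.75]
s = -4.875 gives f = 0.9043, positive; keep [-4.875, -4.75]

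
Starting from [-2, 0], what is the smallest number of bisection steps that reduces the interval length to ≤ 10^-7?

25

Width after n steps is 2/2^n. Need 2^n ≥ 2/10^-7 = 20000000.
2^24 = 16777216 < 20000000 ≤ 2^25 = 33554432, so n = 25.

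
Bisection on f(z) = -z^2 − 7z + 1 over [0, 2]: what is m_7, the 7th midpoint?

0.140625

f(1) = -7 < 0, so the root lies in [0, 1]
f(0.5) = -2.75 < 0, so the root lies in [0, 0.5]
f(0.25) = -0.8125 < 0, so the root lies in [0, 0.25]
f(0.125) = 0.1094 > 0, so the root lies in [0.125, 0.25]
f(0.1875) = -0.3477 < 0, so the root lies in [0.125, 0.1875]
f(0.15625) = -0.1182 < 0, so the root lies in [0.125, 0.15625]
f(0.140625) = -0.0042 < 0, so the root lies in [0.125, 0.140625]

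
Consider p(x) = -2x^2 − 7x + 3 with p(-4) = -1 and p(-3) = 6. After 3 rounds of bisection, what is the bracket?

midpoint -3.5: p = 3 > 0 → [-4, -3.5]
midpoint -3.75: p = 1.125 > 0 → [-4, -3.75]
midpoint -3.875: p = 0.09375 > 0 → [-4, -3.875]

[-4, -3.875]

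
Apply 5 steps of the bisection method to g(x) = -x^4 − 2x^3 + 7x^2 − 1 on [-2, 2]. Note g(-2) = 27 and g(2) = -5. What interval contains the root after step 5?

x = 0 gives g = -1, negative; keep [-2, 0]
x = -1 gives g = 7, positive; keep [-1, 0]
x = -0.5 gives g = 0.9375, positive; keep [-0.5, 0]
x = -0.25 gives g = -0.5352, negative; keep [-0.5, -0.25]
x = -0.375 gives g = 0.0701, positive; keep [-0.375, -0.25]

[-0.375, -0.25]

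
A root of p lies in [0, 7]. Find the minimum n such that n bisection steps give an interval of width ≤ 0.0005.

Width after n steps is 7/2^n. Need 2^n ≥ 7/0.0005 = 14000.
2^13 = 8192 < 14000 ≤ 2^14 = 16384, so n = 14.

14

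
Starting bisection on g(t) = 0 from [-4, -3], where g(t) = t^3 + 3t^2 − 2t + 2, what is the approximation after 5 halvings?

-3.71875

t = -3.5 gives g = 2.875, positive; keep [-4, -3.5]
t = -3.75 gives g = -1.046875, negative; keep [-3.75, -3.5]
t = -3.625 gives g = 1.037109, positive; keep [-3.75, -3.625]
t = -3.6875 gives g = 0.0266, positive; keep [-3.75, -3.6875]
t = -3.71875 gives g = -0.5022, negative; keep [-3.71875, -3.6875]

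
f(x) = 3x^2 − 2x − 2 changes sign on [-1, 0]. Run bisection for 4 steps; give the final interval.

[-0.5625, -0.5]

f(-0.5) = -0.25 < 0, so the root lies in [-1, -0.5]
f(-0.75) = 1.1875 > 0, so the root lies in [-0.75, -0.5]
f(-0.625) = 0.421875 > 0, so the root lies in [-0.625, -0.5]
f(-0.5625) = 0.0742 > 0, so the root lies in [-0.5625, -0.5]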